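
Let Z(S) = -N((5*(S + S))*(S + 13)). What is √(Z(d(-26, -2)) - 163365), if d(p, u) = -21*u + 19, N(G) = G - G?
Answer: I*√163365 ≈ 404.18*I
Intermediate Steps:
N(G) = 0
d(p, u) = 19 - 21*u
Z(S) = 0 (Z(S) = -1*0 = 0)
√(Z(d(-26, -2)) - 163365) = √(0 - 163365) = √(-163365) = I*√163365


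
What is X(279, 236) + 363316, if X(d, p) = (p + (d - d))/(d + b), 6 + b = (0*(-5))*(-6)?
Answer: 99185504/273 ≈ 3.6332e+5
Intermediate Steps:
b = -6 (b = -6 + (0*(-5))*(-6) = -6 + 0*(-6) = -6 + 0 = -6)
X(d, p) = p/(-6 + d) (X(d, p) = (p + (d - d))/(d - 6) = (p + 0)/(-6 + d) = p/(-6 + d))
X(279, 236) + 363316 = 236/(-6 + 279) + 363316 = 236/273 + 363316 = 99185504/273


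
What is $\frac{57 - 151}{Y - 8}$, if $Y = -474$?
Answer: $\frac{47}{241} \approx 0.19502$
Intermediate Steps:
$\frac{57 - 151}{Y - 8} = \frac{57 - 151}{-474 - 8} = - \frac{94}{-482} = \left(-94\right) \left(- \frac{1}{482}\right) = \frac{47}{241}$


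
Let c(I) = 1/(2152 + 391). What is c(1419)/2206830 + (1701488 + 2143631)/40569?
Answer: 7192895812454893/75890652594870 ≈ 94.780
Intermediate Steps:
c(I) = 1/2543
c(1419)/2206830 + (1701488 + 2143631)/40569 = (1/2543)/2206830 + (1701488 + 2143631)/40569 = (1/2543)*(1/2206830) + 3845119*(1/40569) = 1/5611968690 + 3845119/40569 = 7192895812454893/75890652594870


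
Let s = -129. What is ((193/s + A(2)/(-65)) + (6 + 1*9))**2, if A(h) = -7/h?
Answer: 51693933769/281232900 ≈ 183.81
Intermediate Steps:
((193/s + A(2)/(-65)) + (6 + 1*9))**2 = ((193/(-129) - 7/2/(-65)) + (6 + 1*9))**2 = ((193*(-1/129) - 7*1/2*(-1/65)) + (6 + 9))**2 = ((-193/129 - 7/2*(-1/65)) + 15)**2 = ((-193/129 + 7/130) + 15)**2 = (-24187/16770 + 15)**2 = (227363/16770)**2 = 51693933769/281232900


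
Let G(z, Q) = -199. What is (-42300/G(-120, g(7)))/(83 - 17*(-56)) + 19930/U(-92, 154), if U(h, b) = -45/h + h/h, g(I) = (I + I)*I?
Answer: 8392332900/627049 ≈ 13384.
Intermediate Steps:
g(I) = 2*I**2 (g(I) = (2*I)*I = 2*I**2)
U(h, b) = 1 - 45/h (U(h, b) = -45/h + 1 = 1 - 45/h)
(-42300/G(-120, g(7)))/(83 - 17*(-56)) + 19930/U(-92, 154) = (-42300/(-199))/(83 - 17*(-56)) + 19930/(((-45 - 92)/(-92))) = (-42300*(-1/199))/(83 + 952) + 19930/((-1/92*(-137))) = (42300/199)/1035 + 19930/(137/92) = (42300/199)*(1/1035) + 19930*(92/137) = 940/4577 + 1833560/137 = 8392332900/627049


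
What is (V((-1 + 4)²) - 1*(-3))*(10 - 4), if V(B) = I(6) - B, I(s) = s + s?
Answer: 36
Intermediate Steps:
I(s) = 2*s
V(B) = 12 - B (V(B) = 2*6 - B = 12 - B)
(V((-1 + 4)²) - 1*(-3))*(10 - 4) = ((12 - (-1 + 4)²) - 1*(-3))*(10 - 4) = ((12 - 1*3²) + 3)*6 = ((12 - 1*9) + 3)*6 = ((12 - 9) + 3)*6 = (3 + 3)*6 = 6*6 = 36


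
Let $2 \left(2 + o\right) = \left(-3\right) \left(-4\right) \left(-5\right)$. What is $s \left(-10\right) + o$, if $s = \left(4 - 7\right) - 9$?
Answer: $88$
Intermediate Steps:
$o = -32$ ($o = -2 + \frac{\left(-3\right) \left(-4\right) \left(-5\right)}{2} = -2 + \frac{12 \left(-5\right)}{2} = -2 + \frac{1}{2} \left(-60\right) = -2 - 30 = -32$)
$s = -12$ ($s = -3 - 9 = -12$)
$s \left(-10\right) + o = \left(-12\right) \left(-10\right) - 32 = 120 - 32 = 88$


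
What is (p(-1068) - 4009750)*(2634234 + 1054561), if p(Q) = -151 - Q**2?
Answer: -18999230867375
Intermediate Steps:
(p(-1068) - 4009750)*(2634234 + 1054561) = ((-151 - 1*(-1068)**2) - 4009750)*(2634234 + 1054561) = ((-151 - 1*1140624) - 4009750)*3688795 = ((-151 - 1140624) - 4009750)*3688795 = (-1140775 - 4009750)*3688795 = -5150525*3688795 = -18999230867375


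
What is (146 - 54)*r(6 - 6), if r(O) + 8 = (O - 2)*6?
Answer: -1840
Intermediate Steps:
r(O) = -20 + 6*O (r(O) = -8 + (O - 2)*6 = -8 + (-2 + O)*6 = -8 + (-12 + 6*O) = -20 + 6*O)
(146 - 54)*r(6 - 6) = (146 - 54)*(-20 + 6*(6 - 6)) = 92*(-20 + 6*0) = 92*(-20 + 0) = 92*(-20) = -1840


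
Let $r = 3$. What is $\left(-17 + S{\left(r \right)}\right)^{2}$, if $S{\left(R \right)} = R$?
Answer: $196$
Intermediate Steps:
$\left(-17 + S{\left(r \right)}\right)^{2} = \left(-17 + 3\right)^{2} = \left(-14\right)^{2} = 196$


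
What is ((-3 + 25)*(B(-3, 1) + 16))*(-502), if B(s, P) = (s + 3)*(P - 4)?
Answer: -176704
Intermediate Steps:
B(s, P) = (-4 + P)*(3 + s) (B(s, P) = (3 + s)*(-4 + P) = (-4 + P)*(3 + s))
((-3 + 25)*(B(-3, 1) + 16))*(-502) = ((-3 + 25)*((-12 - 4*(-3) + 3*1 + 1*(-3)) + 16))*(-502) = (22*((-12 + 12 + 3 - 3) + 16))*(-502) = (22*(0 + 16))*(-502) = (22*16)*(-502) = 352*(-502) = -176704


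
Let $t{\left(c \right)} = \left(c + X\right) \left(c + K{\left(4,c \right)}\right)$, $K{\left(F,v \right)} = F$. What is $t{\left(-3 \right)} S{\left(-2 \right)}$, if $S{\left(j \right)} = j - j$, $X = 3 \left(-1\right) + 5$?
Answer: $0$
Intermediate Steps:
$X = 2$ ($X = -3 + 5 = 2$)
$S{\left(j \right)} = 0$
$t{\left(c \right)} = \left(2 + c\right) \left(4 + c\right)$ ($t{\left(c \right)} = \left(c + 2\right) \left(c + 4\right) = \left(2 + c\right) \left(4 + c\right)$)
$t{\left(-3 \right)} S{\left(-2 \right)} = \left(8 + \left(-3\right)^{2} + 6 \left(-3\right)\right) 0 = \left(8 + 9 - 18\right) 0 = \left(-1\right) 0 = 0$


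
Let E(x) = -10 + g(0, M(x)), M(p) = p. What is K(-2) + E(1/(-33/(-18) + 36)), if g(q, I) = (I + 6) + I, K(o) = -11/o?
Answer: 705/454 ≈ 1.5529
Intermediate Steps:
g(q, I) = 6 + 2*I (g(q, I) = (6 + I) + I = 6 + 2*I)
E(x) = -4 + 2*x (E(x) = -10 + (6 + 2*x) = -4 + 2*x)
K(-2) + E(1/(-33/(-18) + 36)) = -11/(-2) + (-4 + 2/(-33/(-18) + 36)) = -11*(-½) + (-4 + 2/(-33*(-1/18) + 36)) = 11/2 + (-4 + 2/(11/6 + 36)) = 11/2 + (-4 + 2/(227/6)) = 11/2 + (-4 + 2*(6/227)) = 11/2 + (-4 + 12/227) = 11/2 - 896/227 = 705/454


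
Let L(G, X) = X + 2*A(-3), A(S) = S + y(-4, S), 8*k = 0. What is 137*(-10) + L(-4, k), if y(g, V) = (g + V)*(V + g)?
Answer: -1278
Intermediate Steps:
k = 0 (k = (⅛)*0 = 0)
y(g, V) = (V + g)² (y(g, V) = (V + g)*(V + g) = (V + g)²)
A(S) = S + (-4 + S)² (A(S) = S + (S - 4)² = S + (-4 + S)²)
L(G, X) = 92 + X (L(G, X) = X + 2*(-3 + (-4 - 3)²) = X + 2*(-3 + (-7)²) = X + 2*(-3 + 49) = X + 2*46 = X + 92 = 92 + X)
137*(-10) + L(-4, k) = 137*(-10) + (92 + 0) = -1370 + 92 = -1278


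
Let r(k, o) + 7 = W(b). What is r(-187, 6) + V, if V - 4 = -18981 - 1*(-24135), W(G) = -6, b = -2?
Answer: 5145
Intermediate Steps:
r(k, o) = -13 (r(k, o) = -7 - 6 = -13)
V = 5158 (V = 4 + (-18981 - 1*(-24135)) = 4 + (-18981 + 24135) = 4 + 5154 = 5158)
r(-187, 6) + V = -13 + 5158 = 5145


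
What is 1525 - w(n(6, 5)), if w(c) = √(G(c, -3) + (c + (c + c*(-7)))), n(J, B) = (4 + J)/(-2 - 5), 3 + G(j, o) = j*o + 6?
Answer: 1525 - √707/7 ≈ 1521.2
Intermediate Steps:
G(j, o) = 3 + j*o (G(j, o) = -3 + (j*o + 6) = -3 + (6 + j*o) = 3 + j*o)
n(J, B) = -4/7 - J/7 (n(J, B) = (4 + J)/(-7) = (4 + J)*(-⅐) = -4/7 - J/7)
w(c) = √(3 - 8*c) (w(c) = √((3 + c*(-3)) + (c + (c + c*(-7)))) = √((3 - 3*c) + (c + (c - 7*c))) = √((3 - 3*c) + (c - 6*c)) = √((3 - 3*c) - 5*c) = √(3 - 8*c))
1525 - w(n(6, 5)) = 1525 - √(3 - 8*(-4/7 - ⅐*6)) = 1525 - √(3 - 8*(-4/7 - 6/7)) = 1525 - √(3 - 8*(-10/7)) = 1525 - √(3 + 80/7) = 1525 - √(101/7) = 1525 - √707/7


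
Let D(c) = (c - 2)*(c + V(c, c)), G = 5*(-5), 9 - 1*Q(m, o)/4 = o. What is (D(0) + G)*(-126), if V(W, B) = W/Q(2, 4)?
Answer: 3150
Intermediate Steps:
Q(m, o) = 36 - 4*o
V(W, B) = W/20 (V(W, B) = W/(36 - 4*4) = W/(36 - 16) = W/20)
G = -25
D(c) = 21*c*(-2 + c)/20 (D(c) = (c - 2)*(c + c/20) = (-2 + c)*(21*c/20) = 21*c*(-2 + c)/20)
(D(0) + G)*(-126) = ((21/20)*0*(-2 + 0) - 25)*(-126) = ((21/20)*0*(-2) - 25)*(-126) = (0 - 25)*(-126) = -25*(-126) = 3150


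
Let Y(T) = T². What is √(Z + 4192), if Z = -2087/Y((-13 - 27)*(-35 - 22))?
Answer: √21791690713/2280 ≈ 64.746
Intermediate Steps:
Z = -2087/5198400 (Z = -2087*1/((-35 - 22)²*(-13 - 27)²) = -2087/((-40*(-57))²) = -2087/(2280²) = -2087/5198400 ≈ -0.00040147)
√(Z + 4192) = √(-2087/5198400 + 4192) = √(21791690713/5198400) = √21791690713/2280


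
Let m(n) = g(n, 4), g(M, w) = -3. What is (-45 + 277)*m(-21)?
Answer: -696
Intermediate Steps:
m(n) = -3
(-45 + 277)*m(-21) = (-45 + 277)*(-3) = 232*(-3) = -696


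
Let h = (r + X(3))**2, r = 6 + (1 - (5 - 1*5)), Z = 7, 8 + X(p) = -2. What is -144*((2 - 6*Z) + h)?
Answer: 4464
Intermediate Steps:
X(p) = -10 (X(p) = -8 - 2 = -10)
r = 7 (r = 6 + (1 - (5 - 5)) = 6 + (1 - 1*0) = 6 + (1 + 0) = 6 + 1 = 7)
h = 9 (h = (7 - 10)**2 = (-3)**2 = 9)
-144*((2 - 6*Z) + h) = -144*((2 - 6*7) + 9) = -144*((2 - 42) + 9) = -144*(-40 + 9) = -144*(-31) = 4464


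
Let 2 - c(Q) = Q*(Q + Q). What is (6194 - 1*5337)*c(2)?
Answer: -5142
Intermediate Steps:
c(Q) = 2 - 2*Q² (c(Q) = 2 - Q*(Q + Q) = 2 - Q*2*Q = 2 - 2*Q²)
(6194 - 1*5337)*c(2) = (6194 - 1*5337)*(2 - 2*2²) = (6194 - 5337)*(2 - 2*4) = 857*(2 - 8) = 857*(-6) = -5142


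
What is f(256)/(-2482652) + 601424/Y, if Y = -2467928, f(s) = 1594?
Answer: -93566273355/382937899066 ≈ -0.24434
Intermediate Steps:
f(256)/(-2482652) + 601424/Y = 1594/(-2482652) + 601424/(-2467928) = 1594*(-1/2482652) + 601424*(-1/2467928) = -797/1241326 - 75178/308491 = -93566273355/382937899066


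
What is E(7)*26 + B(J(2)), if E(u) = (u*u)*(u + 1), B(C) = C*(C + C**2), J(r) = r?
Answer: 10204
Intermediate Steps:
E(u) = u**2*(1 + u)
E(7)*26 + B(J(2)) = (7**2*(1 + 7))*26 + 2**2*(1 + 2) = (49*8)*26 + 4*3 = 392*26 + 12 = 10192 + 12 = 10204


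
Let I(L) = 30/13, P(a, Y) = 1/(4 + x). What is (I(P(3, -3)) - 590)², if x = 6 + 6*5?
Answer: 58369600/169 ≈ 3.4538e+5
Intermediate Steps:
x = 36 (x = 6 + 30 = 36)
P(a, Y) = 1/40 (P(a, Y) = 1/(4 + 36) = 1/40)
I(L) = 30/13 (I(L) = 30*(1/13) = 30/13)
(I(P(3, -3)) - 590)² = (30/13 - 590)² = (-7640/13)² = 58369600/169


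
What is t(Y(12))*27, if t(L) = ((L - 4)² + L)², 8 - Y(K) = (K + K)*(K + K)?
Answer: 2880306309312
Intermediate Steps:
Y(K) = 8 - 4*K² (Y(K) = 8 - (K + K)*(K + K) = 8 - 2*K*2*K = 8 - 4*K²)
t(L) = (L + (-4 + L)²)² (t(L) = ((-4 + L)² + L)² = (L + (-4 + L)²)²)
t(Y(12))*27 = ((8 - 4*12²) + (-4 + (8 - 4*12²))²)²*27 = ((8 - 4*144) + (-4 + (8 - 4*144))²)²*27 = ((8 - 576) + (-4 + (8 - 576))²)²*27 = (-568 + (-4 - 568)²)²*27 = (-568 + (-572)²)²*27 = (-568 + 327184)²*27 = 326616²*27 = 106678011456*27 = 2880306309312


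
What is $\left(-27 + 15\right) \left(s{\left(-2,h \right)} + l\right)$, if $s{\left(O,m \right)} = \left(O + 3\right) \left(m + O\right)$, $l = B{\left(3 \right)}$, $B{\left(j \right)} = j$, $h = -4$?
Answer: $36$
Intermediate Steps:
$l = 3$
$s{\left(O,m \right)} = \left(3 + O\right) \left(O + m\right)$
$\left(-27 + 15\right) \left(s{\left(-2,h \right)} + l\right) = \left(-27 + 15\right) \left(\left(\left(-2\right)^{2} + 3 \left(-2\right) + 3 \left(-4\right) - -8\right) + 3\right) = - 12 \left(\left(4 - 6 - 12 + 8\right) + 3\right) = - 12 \left(-6 + 3\right) = \left(-12\right) \left(-3\right) = 36$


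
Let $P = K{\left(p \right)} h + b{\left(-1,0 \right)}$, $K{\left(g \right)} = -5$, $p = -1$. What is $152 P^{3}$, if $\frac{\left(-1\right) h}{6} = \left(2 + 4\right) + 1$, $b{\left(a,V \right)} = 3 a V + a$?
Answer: $1387658008$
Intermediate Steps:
$b{\left(a,V \right)} = a + 3 V a$ ($b{\left(a,V \right)} = 3 V a + a = a + 3 V a$)
$h = -42$ ($h = - 6 \left(\left(2 + 4\right) + 1\right) = - 6 \left(6 + 1\right) = \left(-6\right) 7 = -42$)
$P = 209$ ($P = \left(-5\right) \left(-42\right) - \left(1 + 3 \cdot 0\right) = 210 - \left(1 + 0\right) = 210 - 1 = 209$)
$152 P^{3} = 152 \cdot 209^{3} = 152 \cdot 9129329 = 1387658008$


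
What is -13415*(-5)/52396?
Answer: 67075/52396 ≈ 1.2802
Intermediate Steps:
-13415*(-5)/52396 = 67075*(1/52396) = 67075/52396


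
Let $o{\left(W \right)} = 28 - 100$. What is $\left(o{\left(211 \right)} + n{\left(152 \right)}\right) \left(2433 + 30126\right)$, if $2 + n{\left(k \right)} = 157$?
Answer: $2702397$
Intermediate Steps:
$o{\left(W \right)} = -72$
$n{\left(k \right)} = 155$ ($n{\left(k \right)} = -2 + 157 = 155$)
$\left(o{\left(211 \right)} + n{\left(152 \right)}\right) \left(2433 + 30126\right) = \left(-72 + 155\right) \left(2433 + 30126\right) = 83 \cdot 32559 = 2702397$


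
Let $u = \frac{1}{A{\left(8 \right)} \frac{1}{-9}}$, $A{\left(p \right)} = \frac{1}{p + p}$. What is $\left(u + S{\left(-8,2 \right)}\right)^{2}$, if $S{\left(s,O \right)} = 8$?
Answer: $18496$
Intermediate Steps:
$A{\left(p \right)} = \frac{1}{2 p}$
$u = -144$ ($u = \frac{1}{\frac{1}{2 \cdot 8} \frac{1}{-9}} = \frac{1}{\frac{1}{2} \cdot \frac{1}{8} \left(- \frac{1}{9}\right)} = \frac{1}{\frac{1}{16} \left(- \frac{1}{9}\right)} = \frac{1}{- \frac{1}{144}} = -144$)
$\left(u + S{\left(-8,2 \right)}\right)^{2} = \left(-144 + 8\right)^{2} = \left(-136\right)^{2} = 18496$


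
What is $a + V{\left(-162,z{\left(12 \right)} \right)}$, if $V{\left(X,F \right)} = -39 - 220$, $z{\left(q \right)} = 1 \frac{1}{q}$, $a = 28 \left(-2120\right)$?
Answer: $-59619$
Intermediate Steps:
$a = -59360$
$z{\left(q \right)} = \frac{1}{q}$
$V{\left(X,F \right)} = -259$ ($V{\left(X,F \right)} = -39 - 220 = -259$)
$a + V{\left(-162,z{\left(12 \right)} \right)} = -59360 - 259 = -59619$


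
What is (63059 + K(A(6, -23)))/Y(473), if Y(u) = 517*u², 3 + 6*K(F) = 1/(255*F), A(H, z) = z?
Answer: 100864937/185016052485 ≈ 0.00054517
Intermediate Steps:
K(F) = -½ + 1/(1530*F) (K(F) = -½ + (1/(255*F))/6 = -½ + 1/(1530*F))
(63059 + K(A(6, -23)))/Y(473) = (63059 + (1/1530)*(1 - 765*(-23))/(-23))/((517*473²)) = (63059 + (1/1530)*(-1/23)*(1 + 17595))/((517*223729)) = (63059 + (1/1530)*(-1/23)*17596)/115667893 = (63059 - 8798/17595)*(1/115667893) = (1109514307/17595)*(1/115667893) = 100864937/185016052485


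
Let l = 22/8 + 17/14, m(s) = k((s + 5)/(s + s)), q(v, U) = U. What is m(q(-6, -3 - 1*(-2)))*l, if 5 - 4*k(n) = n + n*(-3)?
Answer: 111/112 ≈ 0.99107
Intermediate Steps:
k(n) = 5/4 + n/2 (k(n) = 5/4 - (n + n*(-3))/4 = 5/4 - (n - 3*n)/4 = 5/4 - (-1)*n/2 = 5/4 + n/2)
m(s) = 5/4 + (5 + s)/(4*s) (m(s) = 5/4 + ((s + 5)/(s + s))/2 = 5/4 + ((5 + s)/((2*s)))/2 = 5/4 + ((5 + s)*(1/(2*s)))/2 = 5/4 + ((5 + s)/(2*s))/2 = 5/4 + (5 + s)/(4*s))
l = 111/28 (l = 22*(⅛) + 17*(1/14) = 11/4 + 17/14 = 111/28 ≈ 3.9643)
m(q(-6, -3 - 1*(-2)))*l = ((5 + 6*(-3 - 1*(-2)))/(4*(-3 - 1*(-2))))*(111/28) = ((5 + 6*(-3 + 2))/(4*(-3 + 2)))*(111/28) = ((¼)*(5 + 6*(-1))/(-1))*(111/28) = ((¼)*(-1)*(5 - 6))*(111/28) = ((¼)*(-1)*(-1))*(111/28) = (¼)*(111/28) = 111/112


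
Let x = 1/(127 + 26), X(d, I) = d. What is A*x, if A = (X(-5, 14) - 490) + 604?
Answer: 109/153 ≈ 0.71242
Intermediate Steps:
A = 109 (A = (-5 - 490) + 604 = -495 + 604 = 109)
x = 1/153 ≈ 0.0065359
A*x = 109*(1/153) = 109/153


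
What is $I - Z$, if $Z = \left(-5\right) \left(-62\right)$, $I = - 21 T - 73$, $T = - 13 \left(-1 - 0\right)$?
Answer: $-656$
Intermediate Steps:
$T = 13$ ($T = - 13 \left(-1 + 0\right) = \left(-13\right) \left(-1\right) = 13$)
$I = -346$ ($I = \left(-21\right) 13 - 73 = -273 - 73 = -346$)
$Z = 310$
$I - Z = -346 - 310 = -656$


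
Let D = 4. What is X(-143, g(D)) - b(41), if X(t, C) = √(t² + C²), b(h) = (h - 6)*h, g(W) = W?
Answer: -1435 + √20465 ≈ -1291.9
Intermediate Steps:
b(h) = h*(-6 + h) (b(h) = (-6 + h)*h = h*(-6 + h))
X(t, C) = √(C² + t²)
X(-143, g(D)) - b(41) = √(4² + (-143)²) - 41*(-6 + 41) = √(16 + 20449) - 41*35 = √20465 - 1*1435 = √20465 - 1435 = -1435 + √20465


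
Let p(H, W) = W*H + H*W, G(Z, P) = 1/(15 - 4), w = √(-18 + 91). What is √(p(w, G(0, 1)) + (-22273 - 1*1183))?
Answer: √(-2838176 + 22*√73)/11 ≈ 153.15*I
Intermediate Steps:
w = √73 ≈ 8.5440
G(Z, P) = 1/11
p(H, W) = 2*H*W (p(H, W) = H*W + H*W = 2*H*W)
√(p(w, G(0, 1)) + (-22273 - 1*1183)) = √(2*√73*(1/11) + (-22273 - 1*1183)) = √(2*√73/11 + (-22273 - 1183)) = √(2*√73/11 - 23456) = √(-23456 + 2*√73/11)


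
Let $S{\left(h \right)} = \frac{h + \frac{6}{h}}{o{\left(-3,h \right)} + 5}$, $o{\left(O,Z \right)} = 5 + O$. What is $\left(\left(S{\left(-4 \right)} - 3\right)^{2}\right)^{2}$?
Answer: $\frac{7890481}{38416} \approx 205.4$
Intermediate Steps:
$S{\left(h \right)} = \frac{h}{7} + \frac{6}{7 h}$ ($S{\left(h \right)} = \frac{h + \frac{6}{h}}{\left(5 - 3\right) + 5} = \frac{h + \frac{6}{h}}{2 + 5} = \frac{h + \frac{6}{h}}{7} = \left(h + \frac{6}{h}\right) \frac{1}{7} = \frac{h}{7} + \frac{6}{7 h}$)
$\left(\left(S{\left(-4 \right)} - 3\right)^{2}\right)^{2} = \left(\left(\frac{6 + \left(-4\right)^{2}}{7 \left(-4\right)} - 3\right)^{2}\right)^{2} = \left(\left(\frac{1}{7} \left(- \frac{1}{4}\right) \left(6 + 16\right) - 3\right)^{2}\right)^{2} = \left(\left(\frac{1}{7} \left(- \frac{1}{4}\right) 22 - 3\right)^{2}\right)^{2} = \left(\left(- \frac{11}{14} - 3\right)^{2}\right)^{2} = \left(\left(- \frac{53}{14}\right)^{2}\right)^{2} = \left(\frac{2809}{196}\right)^{2} = \frac{7890481}{38416}$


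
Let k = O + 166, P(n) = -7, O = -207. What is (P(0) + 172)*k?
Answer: -6765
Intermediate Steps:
k = -41 (k = -207 + 166 = -41)
(P(0) + 172)*k = (-7 + 172)*(-41) = 165*(-41) = -6765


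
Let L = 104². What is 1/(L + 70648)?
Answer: 1/81464 ≈ 1.2275e-5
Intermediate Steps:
L = 10816
1/(L + 70648) = 1/(10816 + 70648) = 1/81464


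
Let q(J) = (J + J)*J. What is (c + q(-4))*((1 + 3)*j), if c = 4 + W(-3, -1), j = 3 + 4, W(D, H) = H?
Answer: 980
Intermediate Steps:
q(J) = 2*J² (q(J) = (2*J)*J = 2*J²)
j = 7
c = 3 (c = 4 - 1 = 3)
(c + q(-4))*((1 + 3)*j) = (3 + 2*(-4)²)*((1 + 3)*7) = (3 + 2*16)*(4*7) = (3 + 32)*28 = 35*28 = 980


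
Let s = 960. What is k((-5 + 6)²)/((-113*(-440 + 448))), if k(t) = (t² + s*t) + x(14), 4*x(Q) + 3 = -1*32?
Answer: -3809/3616 ≈ -1.0534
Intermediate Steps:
x(Q) = -35/4 (x(Q) = -¾ + (-1*32)/4 = -¾ + (¼)*(-32) = -¾ - 8 = -35/4)
k(t) = -35/4 + t² + 960*t (k(t) = (t² + 960*t) - 35/4 = -35/4 + t² + 960*t)
k((-5 + 6)²)/((-113*(-440 + 448))) = (-35/4 + ((-5 + 6)²)² + 960*(-5 + 6)²)/((-113*(-440 + 448))) = (-35/4 + (1²)² + 960*1²)/((-113*8)) = (-35/4 + 1² + 960*1)/(-904) = (-35/4 + 1 + 960)*(-1/904) = (3809/4)*(-1/904) = -3809/3616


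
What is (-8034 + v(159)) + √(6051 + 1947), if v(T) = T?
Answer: -7875 + √7998 ≈ -7785.6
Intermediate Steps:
(-8034 + v(159)) + √(6051 + 1947) = (-8034 + 159) + √(6051 + 1947) = -7875 + √7998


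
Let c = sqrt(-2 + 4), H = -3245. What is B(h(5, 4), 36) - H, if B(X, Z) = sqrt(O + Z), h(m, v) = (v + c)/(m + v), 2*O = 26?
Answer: 3252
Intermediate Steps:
O = 13 (O = (1/2)*26 = 13)
c = sqrt(2) ≈ 1.4142
h(m, v) = (v + sqrt(2))/(m + v)
B(X, Z) = sqrt(13 + Z)
B(h(5, 4), 36) - H = sqrt(13 + 36) - 1*(-3245) = sqrt(49) + 3245 = 7 + 3245 = 3252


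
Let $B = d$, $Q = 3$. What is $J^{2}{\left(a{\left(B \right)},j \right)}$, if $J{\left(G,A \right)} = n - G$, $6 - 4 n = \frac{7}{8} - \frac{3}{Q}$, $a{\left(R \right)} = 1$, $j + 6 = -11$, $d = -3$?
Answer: $\frac{289}{1024} \approx 0.28223$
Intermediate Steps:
$B = -3$
$j = -17$ ($j = -6 - 11 = -17$)
$n = \frac{49}{32}$ ($n = \frac{3}{2} - \frac{\frac{7}{8} - \frac{3}{3}}{4} = \frac{3}{2} - \frac{7 \cdot \frac{1}{8} - 1}{4} = \frac{3}{2} - \frac{\frac{7}{8} - 1}{4} = \frac{3}{2} - - \frac{1}{32} = \frac{3}{2} + \frac{1}{32} = \frac{49}{32} \approx 1.5313$)
$J{\left(G,A \right)} = \frac{49}{32} - G$
$J^{2}{\left(a{\left(B \right)},j \right)} = \left(\frac{49}{32} - 1\right)^{2} = \left(\frac{17}{32}\right)^{2} = \frac{289}{1024}$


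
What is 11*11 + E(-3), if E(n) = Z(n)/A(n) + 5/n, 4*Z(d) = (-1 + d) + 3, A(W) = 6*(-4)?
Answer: 3819/32 ≈ 119.34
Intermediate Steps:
A(W) = -24
Z(d) = ½ + d/4 (Z(d) = ((-1 + d) + 3)/4 = (2 + d)/4 = ½ + d/4)
E(n) = -1/48 + 5/n - n/96 (E(n) = (½ + n/4)/(-24) + 5/n = (½ + n/4)*(-1/24) + 5/n = (-1/48 - n/96) + 5/n = -1/48 + 5/n - n/96)
11*11 + E(-3) = 11*11 + (1/96)*(480 - 1*(-3)*(2 - 3))/(-3) = 121 + (1/96)*(-⅓)*(480 - 1*(-3)*(-1)) = 121 + (1/96)*(-⅓)*(480 - 3) = 121 + (1/96)*(-⅓)*477 = 121 - 53/32 = 3819/32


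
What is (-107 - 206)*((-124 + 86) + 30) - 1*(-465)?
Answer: 2969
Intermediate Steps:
(-107 - 206)*((-124 + 86) + 30) - 1*(-465) = -313*(-38 + 30) + 465 = -313*(-8) + 465 = 2504 + 465 = 2969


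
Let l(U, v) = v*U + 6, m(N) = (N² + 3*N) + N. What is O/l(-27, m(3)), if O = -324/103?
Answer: 108/19261 ≈ 0.0056072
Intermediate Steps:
m(N) = N² + 4*N
l(U, v) = 6 + U*v (l(U, v) = U*v + 6 = 6 + U*v)
O = -324/103 (O = -324*1/103 = -324/103 ≈ -3.1456)
O/l(-27, m(3)) = -324/(103*(6 - 81*(4 + 3))) = -324/(103*(6 - 81*7)) = -324/(103*(6 - 27*21)) = -324/(103*(6 - 567)) = -324/103/(-561) = -324/103*(-1/561) = 108/19261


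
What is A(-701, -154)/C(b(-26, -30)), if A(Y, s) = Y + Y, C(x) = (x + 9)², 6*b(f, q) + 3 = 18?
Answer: -5608/529 ≈ -10.601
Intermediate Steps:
b(f, q) = 5/2 (b(f, q) = -½ + (⅙)*18 = -½ + 3 = 5/2)
C(x) = (9 + x)²
A(Y, s) = 2*Y
A(-701, -154)/C(b(-26, -30)) = (2*(-701))/((9 + 5/2)²) = -1402/((23/2)²) = -1402/529/4 = -1402*4/529 = -5608/529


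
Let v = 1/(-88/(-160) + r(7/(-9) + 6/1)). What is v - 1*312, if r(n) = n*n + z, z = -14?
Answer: -6984372/22391 ≈ -311.93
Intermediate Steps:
r(n) = -14 + n² (r(n) = n*n - 14 = n² - 14 = -14 + n²)
v = 1620/22391 (v = 1/(-88/(-160) + (-14 + (7/(-9) + 6/1)²)) = 1/(-88*(-1/160) + (-14 + (7*(-⅑) + 6*1)²)) = 1/(11/20 + (-14 + (-7/9 + 6)²)) = 1/(11/20 + (-14 + (47/9)²)) = 1/(11/20 + (-14 + 2209/81)) = 1/(11/20 + 1075/81) = 1/(22391/1620) = 1620/22391 ≈ 0.072351)
v - 1*312 = 1620/22391 - 1*312 = 1620/22391 - 312 = -6984372/22391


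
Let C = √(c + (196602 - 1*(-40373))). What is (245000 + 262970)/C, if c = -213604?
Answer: 507970*√23371/23371 ≈ 3322.8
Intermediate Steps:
C = √23371 (C = √(-213604 + (196602 - 1*(-40373))) = √(-213604 + (196602 + 40373)) = √(-213604 + 236975) = √23371 ≈ 152.88)
(245000 + 262970)/C = (245000 + 262970)/(√23371) = 507970*(√23371/23371) = 507970*√23371/23371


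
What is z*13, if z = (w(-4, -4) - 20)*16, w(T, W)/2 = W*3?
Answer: -9152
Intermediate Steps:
w(T, W) = 6*W (w(T, W) = 2*(W*3) = 2*(3*W) = 6*W)
z = -704 (z = (6*(-4) - 20)*16 = (-24 - 20)*16 = -44*16 = -704)
z*13 = -704*13 = -9152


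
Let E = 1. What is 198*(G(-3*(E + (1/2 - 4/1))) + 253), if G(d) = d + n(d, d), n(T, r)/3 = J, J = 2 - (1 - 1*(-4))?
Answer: 49797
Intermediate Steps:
J = -3 (J = 2 - (1 + 4) = 2 - 1*5 = 2 - 5 = -3)
n(T, r) = -9 (n(T, r) = 3*(-3) = -9)
G(d) = -9 + d (G(d) = d - 9 = -9 + d)
198*(G(-3*(E + (1/2 - 4/1))) + 253) = 198*((-9 - 3*(1 + (1/2 - 4/1))) + 253) = 198*((-9 - 3*(1 + (1*(½) - 4*1))) + 253) = 198*((-9 - 3*(1 + (½ - 4))) + 253) = 198*((-9 - 3*(1 - 7/2)) + 253) = 198*((-9 - 3*(-5/2)) + 253) = 198*((-9 + 15/2) + 253) = 198*(-3/2 + 253) = 198*(503/2) = 49797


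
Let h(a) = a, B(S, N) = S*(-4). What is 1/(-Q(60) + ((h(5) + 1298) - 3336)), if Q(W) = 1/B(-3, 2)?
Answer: -12/24397 ≈ -0.00049186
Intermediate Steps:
B(S, N) = -4*S
Q(W) = 1/12 (Q(W) = 1/(-4*(-3)) = 1/12)
1/(-Q(60) + ((h(5) + 1298) - 3336)) = 1/(-1*1/12 + ((5 + 1298) - 3336)) = 1/(-1/12 + (1303 - 3336)) = 1/(-1/12 - 2033) = 1/(-24397/12) = -12/24397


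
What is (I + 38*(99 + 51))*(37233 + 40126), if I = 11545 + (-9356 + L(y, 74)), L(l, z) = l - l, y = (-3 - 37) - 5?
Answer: 610285151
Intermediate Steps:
y = -45 (y = -40 - 5 = -45)
L(l, z) = 0
I = 2189 (I = 11545 + (-9356 + 0) = 11545 - 9356 = 2189)
(I + 38*(99 + 51))*(37233 + 40126) = (2189 + 38*(99 + 51))*(37233 + 40126) = (2189 + 38*150)*77359 = (2189 + 5700)*77359 = 7889*77359 = 610285151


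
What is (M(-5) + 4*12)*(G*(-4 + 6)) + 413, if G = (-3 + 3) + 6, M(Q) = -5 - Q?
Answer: 989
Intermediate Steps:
G = 6 (G = 0 + 6 = 6)
(M(-5) + 4*12)*(G*(-4 + 6)) + 413 = ((-5 - 1*(-5)) + 4*12)*(6*(-4 + 6)) + 413 = ((-5 + 5) + 48)*(6*2) + 413 = (0 + 48)*12 + 413 = 48*12 + 413 = 576 + 413 = 989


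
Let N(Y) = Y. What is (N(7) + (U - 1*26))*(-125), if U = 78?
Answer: -7375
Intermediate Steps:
(N(7) + (U - 1*26))*(-125) = (7 + (78 - 1*26))*(-125) = (7 + (78 - 26))*(-125) = (7 + 52)*(-125) = 59*(-125) = -7375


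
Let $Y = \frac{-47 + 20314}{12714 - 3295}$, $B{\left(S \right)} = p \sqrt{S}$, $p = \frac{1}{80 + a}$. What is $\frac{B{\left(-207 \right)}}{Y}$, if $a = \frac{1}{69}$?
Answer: $\frac{1949733 i \sqrt{23}}{111894107} \approx 0.083566 i$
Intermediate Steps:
$a = \frac{1}{69} \approx 0.014493$
$p = \frac{69}{5521}$ ($p = \frac{1}{80 + \frac{1}{69}} = \frac{1}{\frac{5521}{69}} = \frac{69}{5521} \approx 0.012498$)
$B{\left(S \right)} = \frac{69 \sqrt{S}}{5521}$
$Y = \frac{20267}{9419} \approx 2.1517$
$\frac{B{\left(-207 \right)}}{Y} = \frac{\frac{69}{5521} \sqrt{-207}}{\frac{20267}{9419}} = \frac{69 \cdot 3 i \sqrt{23}}{5521} \cdot \frac{9419}{20267} = \frac{207 i \sqrt{23}}{5521} \cdot \frac{9419}{20267} = \frac{1949733 i \sqrt{23}}{111894107}$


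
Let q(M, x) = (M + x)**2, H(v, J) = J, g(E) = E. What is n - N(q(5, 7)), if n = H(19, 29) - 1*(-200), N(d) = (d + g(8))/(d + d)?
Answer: 8225/36 ≈ 228.47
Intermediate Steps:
N(d) = (8 + d)/(2*d) (N(d) = (d + 8)/(d + d) = (8 + d)/((2*d)) = (8 + d)*(1/(2*d)) = (8 + d)/(2*d))
n = 229 (n = 29 - 1*(-200) = 29 + 200 = 229)
n - N(q(5, 7)) = 229 - (8 + (5 + 7)**2)/(2*((5 + 7)**2)) = 229 - (8 + 12**2)/(2*(12**2)) = 229 - (8 + 144)/(2*144) = 229 - 152/(2*144) = 229 - 1*19/36 = 229 - 19/36 = 8225/36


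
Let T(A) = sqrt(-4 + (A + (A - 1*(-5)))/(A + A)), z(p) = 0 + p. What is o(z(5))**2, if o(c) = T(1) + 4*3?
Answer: (24 + I*sqrt(2))**2/4 ≈ 143.5 + 16.971*I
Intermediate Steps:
z(p) = p
T(A) = sqrt(-4 + (5 + 2*A)/(2*A)) (T(A) = sqrt(-4 + (A + (A + 5))/((2*A))) = sqrt(-4 + (A + (5 + A))*(1/(2*A))) = sqrt(-4 + (5 + 2*A)*(1/(2*A))) = sqrt(-4 + (5 + 2*A)/(2*A)))
o(c) = 12 + I*sqrt(2)/2 (o(c) = sqrt(-12 + 10/1)/2 + 4*3 = sqrt(-12 + 10*1)/2 + 12 = sqrt(-12 + 10)/2 + 12 = sqrt(-2)/2 + 12 = (I*sqrt(2))/2 + 12 = I*sqrt(2)/2 + 12 = 12 + I*sqrt(2)/2)
o(z(5))**2 = (12 + I*sqrt(2)/2)**2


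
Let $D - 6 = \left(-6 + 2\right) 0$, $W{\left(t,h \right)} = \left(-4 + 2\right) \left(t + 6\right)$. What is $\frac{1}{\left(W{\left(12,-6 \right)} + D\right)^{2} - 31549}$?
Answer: $- \frac{1}{30649} \approx -3.2627 \cdot 10^{-5}$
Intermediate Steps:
$W{\left(t,h \right)} = -12 - 2 t$ ($W{\left(t,h \right)} = - 2 \left(6 + t\right) = -12 - 2 t$)
$D = 6$ ($D = 6 + \left(-6 + 2\right) 0 = 6 - 0 = 6 + 0 = 6$)
$\frac{1}{\left(W{\left(12,-6 \right)} + D\right)^{2} - 31549} = \frac{1}{\left(\left(-12 - 24\right) + 6\right)^{2} - 31549} = \frac{1}{\left(-36 + 6\right)^{2} - 31549} = \frac{1}{\left(-30\right)^{2} - 31549} = \frac{1}{900 - 31549} = \frac{1}{-30649} = - \frac{1}{30649}$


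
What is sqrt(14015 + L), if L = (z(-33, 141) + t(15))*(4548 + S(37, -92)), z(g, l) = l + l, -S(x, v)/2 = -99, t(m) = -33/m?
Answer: sqrt(33548645)/5 ≈ 1158.4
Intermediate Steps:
S(x, v) = 198 (S(x, v) = -2*(-99) = 198)
z(g, l) = 2*l
L = 6639654/5 (L = (2*141 - 33/15)*(4548 + 198) = (282 - 33*1/15)*4746 = (282 - 11/5)*4746 = (1399/5)*4746 = 6639654/5 ≈ 1.3279e+6)
sqrt(14015 + L) = sqrt(14015 + 6639654/5) = sqrt(6709729/5) = sqrt(33548645)/5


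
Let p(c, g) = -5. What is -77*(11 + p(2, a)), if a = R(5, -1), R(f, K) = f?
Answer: -462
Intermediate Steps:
a = 5
-77*(11 + p(2, a)) = -77*(11 - 5) = -77*6 = -462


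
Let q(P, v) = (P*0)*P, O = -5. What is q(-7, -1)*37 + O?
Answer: -5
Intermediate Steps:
q(P, v) = 0 (q(P, v) = 0*P = 0)
q(-7, -1)*37 + O = 0*37 - 5 = 0 - 5 = -5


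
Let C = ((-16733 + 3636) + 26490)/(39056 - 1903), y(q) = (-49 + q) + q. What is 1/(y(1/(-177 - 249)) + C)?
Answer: -7913589/384950305 ≈ -0.020557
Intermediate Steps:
y(q) = -49 + 2*q
C = 13393/37153 (C = (-13097 + 26490)/37153 = 13393*(1/37153) = 13393/37153 ≈ 0.36048)
1/(y(1/(-177 - 249)) + C) = 1/((-49 + 2/(-177 - 249)) + 13393/37153) = 1/((-49 + 2/(-426)) + 13393/37153) = 1/((-49 + 2*(-1/426)) + 13393/37153) = 1/((-49 - 1/213) + 13393/37153) = 1/(-10438/213 + 13393/37153) = 1/(-384950305/7913589) = -7913589/384950305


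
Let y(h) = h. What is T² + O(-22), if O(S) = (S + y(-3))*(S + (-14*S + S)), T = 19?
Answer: -6239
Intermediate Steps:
O(S) = -12*S*(-3 + S) (O(S) = (S - 3)*(S + (-14*S + S)) = (-3 + S)*(S - 13*S) = (-3 + S)*(-12*S) = -12*S*(-3 + S))
T² + O(-22) = 19² + 12*(-22)*(3 - 1*(-22)) = 361 + 12*(-22)*(3 + 22) = 361 + 12*(-22)*25 = 361 - 6600 = -6239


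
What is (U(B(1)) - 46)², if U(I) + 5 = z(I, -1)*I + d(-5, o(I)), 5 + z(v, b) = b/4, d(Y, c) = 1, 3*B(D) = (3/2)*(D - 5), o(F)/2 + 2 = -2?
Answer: 6241/4 ≈ 1560.3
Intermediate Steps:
o(F) = -8 (o(F) = -4 + 2*(-2) = -4 - 4 = -8)
B(D) = -5/2 + D/2 (B(D) = ((3/2)*(D - 5))/3 = ((3*(½))*(-5 + D))/3 = (3*(-5 + D)/2)/3 = (-15/2 + 3*D/2)/3 = -5/2 + D/2)
z(v, b) = -5 + b/4
U(I) = -4 - 21*I/4 (U(I) = -5 + ((-5 + (¼)*(-1))*I + 1) = -5 + ((-5 - ¼)*I + 1) = -5 + (-21*I/4 + 1) = -5 + (1 - 21*I/4) = -4 - 21*I/4)
(U(B(1)) - 46)² = ((-4 - 21*(-5/2 + (½)*1)/4) - 46)² = ((-4 - 21*(-5/2 + ½)/4) - 46)² = ((-4 - 21/4*(-2)) - 46)² = ((-4 + 21/2) - 46)² = (13/2 - 46)² = (-79/2)² = 6241/4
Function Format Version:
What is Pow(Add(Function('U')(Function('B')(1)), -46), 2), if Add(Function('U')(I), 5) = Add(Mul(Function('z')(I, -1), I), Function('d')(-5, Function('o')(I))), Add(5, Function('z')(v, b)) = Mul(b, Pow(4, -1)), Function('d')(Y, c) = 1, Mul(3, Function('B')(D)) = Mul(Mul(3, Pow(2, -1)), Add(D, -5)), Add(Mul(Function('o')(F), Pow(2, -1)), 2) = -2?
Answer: Rational(6241, 4) ≈ 1560.3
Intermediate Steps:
Function('o')(F) = -8 (Function('o')(F) = Add(-4, Mul(2, -2)) = Add(-4, -4) = -8)
Function('B')(D) = Add(Rational(-5, 2), Mul(Rational(1, 2), D)) (Function('B')(D) = Mul(Rational(1, 3), Mul(Mul(3, Pow(2, -1)), Add(D, -5))) = Mul(Rational(1, 3), Mul(Mul(3, Rational(1, 2)), Add(-5, D))) = Mul(Rational(1, 3), Mul(Rational(3, 2), Add(-5, D))) = Mul(Rational(1, 3), Add(Rational(-15, 2), Mul(Rational(3, 2), D))) = Add(Rational(-5, 2), Mul(Rational(1, 2), D)))
Function('z')(v, b) = Add(-5, Mul(Rational(1, 4), b)) (Function('z')(v, b) = Add(-5, Mul(b, Pow(4, -1))) = Add(-5, Mul(b, Rational(1, 4))) = Add(-5, Mul(Rational(1, 4), b)))
Function('U')(I) = Add(-4, Mul(Rational(-21, 4), I)) (Function('U')(I) = Add(-5, Add(Mul(Add(-5, Mul(Rational(1, 4), -1)), I), 1)) = Add(-5, Add(Mul(Add(-5, Rational(-1, 4)), I), 1)) = Add(-5, Add(Mul(Rational(-21, 4), I), 1)) = Add(-5, Add(1, Mul(Rational(-21, 4), I))) = Add(-4, Mul(Rational(-21, 4), I)))
Pow(Add(Function('U')(Function('B')(1)), -46), 2) = Pow(Add(Add(-4, Mul(Rational(-21, 4), Add(Rational(-5, 2), Mul(Rational(1, 2), 1)))), -46), 2) = Pow(Add(Add(-4, Mul(Rational(-21, 4), Add(Rational(-5, 2), Rational(1, 2)))), -46), 2) = Pow(Add(Add(-4, Mul(Rational(-21, 4), -2)), -46), 2) = Pow(Add(Add(-4, Rational(21, 2)), -46), 2) = Pow(Add(Rational(13, 2), -46), 2) = Pow(Rational(-79, 2), 2) = Rational(6241, 4)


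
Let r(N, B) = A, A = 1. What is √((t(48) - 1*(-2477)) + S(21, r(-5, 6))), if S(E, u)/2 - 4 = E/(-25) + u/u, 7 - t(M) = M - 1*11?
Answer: √61383/5 ≈ 49.551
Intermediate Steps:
r(N, B) = 1
t(M) = 18 - M (t(M) = 7 - (M - 1*11) = 7 - (M - 11) = 7 - (-11 + M) = 7 + (11 - M) = 18 - M)
S(E, u) = 10 - 2*E/25 (S(E, u) = 8 + 2*(E/(-25) + u/u) = 8 + 2*(E*(-1/25) + 1) = 8 + 2*(-E/25 + 1) = 8 + 2*(1 - E/25) = 8 + (2 - 2*E/25) = 10 - 2*E/25)
√((t(48) - 1*(-2477)) + S(21, r(-5, 6))) = √(((18 - 1*48) - 1*(-2477)) + (10 - 2/25*21)) = √(((18 - 48) + 2477) + (10 - 42/25)) = √((-30 + 2477) + 208/25) = √(2447 + 208/25) = √(61383/25) = √61383/5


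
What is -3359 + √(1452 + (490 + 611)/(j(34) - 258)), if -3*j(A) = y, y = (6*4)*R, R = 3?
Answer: -3359 + √12795374/94 ≈ -3320.9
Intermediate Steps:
y = 72 (y = (6*4)*3 = 24*3 = 72)
j(A) = -24 (j(A) = -⅓*72 = -24)
-3359 + √(1452 + (490 + 611)/(j(34) - 258)) = -3359 + √(1452 + (490 + 611)/(-24 - 258)) = -3359 + √(1452 + 1101/(-282)) = -3359 + √(1452 + 1101*(-1/282)) = -3359 + √(1452 - 367/94) = -3359 + √(136121/94) = -3359 + √12795374/94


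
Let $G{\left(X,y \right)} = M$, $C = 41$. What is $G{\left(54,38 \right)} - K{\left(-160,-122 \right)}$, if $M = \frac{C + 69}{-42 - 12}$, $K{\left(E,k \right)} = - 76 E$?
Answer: $- \frac{328375}{27} \approx -12162.0$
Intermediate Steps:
$M = - \frac{55}{27}$ ($M = \frac{41 + 69}{-42 - 12} = \frac{110}{-54} = 110 \left(- \frac{1}{54}\right) = - \frac{55}{27} \approx -2.037$)
$G{\left(X,y \right)} = - \frac{55}{27}$
$G{\left(54,38 \right)} - K{\left(-160,-122 \right)} = - \frac{55}{27} - \left(-76\right) \left(-160\right) = - \frac{55}{27} - 12160 = - \frac{328375}{27}$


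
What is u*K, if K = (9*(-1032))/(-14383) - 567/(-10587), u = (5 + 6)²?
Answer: 4294984419/50757607 ≈ 84.618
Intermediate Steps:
u = 121 (u = 11² = 121)
K = 35495739/50757607 (K = -9288*(-1/14383) - 567*(-1/10587) = 9288/14383 + 189/3529 = 35495739/50757607 ≈ 0.69932)
u*K = 121*(35495739/50757607) = 4294984419/50757607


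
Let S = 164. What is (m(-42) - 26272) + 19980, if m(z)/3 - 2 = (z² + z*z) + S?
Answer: 4790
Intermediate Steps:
m(z) = 498 + 6*z² (m(z) = 6 + 3*((z² + z*z) + 164) = 6 + 3*((z² + z²) + 164) = 6 + 3*(2*z² + 164) = 6 + 3*(164 + 2*z²) = 6 + (492 + 6*z²) = 498 + 6*z²)
(m(-42) - 26272) + 19980 = ((498 + 6*(-42)²) - 26272) + 19980 = ((498 + 6*1764) - 26272) + 19980 = ((498 + 10584) - 26272) + 19980 = (11082 - 26272) + 19980 = -15190 + 19980 = 4790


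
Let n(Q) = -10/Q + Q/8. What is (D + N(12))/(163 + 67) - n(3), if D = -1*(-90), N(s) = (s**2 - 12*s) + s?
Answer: 9389/2760 ≈ 3.4018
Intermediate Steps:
N(s) = s**2 - 11*s
D = 90
n(Q) = -10/Q + Q/8 (n(Q) = -10/Q + Q*(1/8) = -10/Q + Q/8)
(D + N(12))/(163 + 67) - n(3) = (90 + 12*(-11 + 12))/(163 + 67) - (-10/3 + (1/8)*3) = (90 + 12*1)/230 - (-10*1/3 + 3/8) = (90 + 12)*(1/230) - (-10/3 + 3/8) = 102*(1/230) - 1*(-71/24) = 51/115 + 71/24 = 9389/2760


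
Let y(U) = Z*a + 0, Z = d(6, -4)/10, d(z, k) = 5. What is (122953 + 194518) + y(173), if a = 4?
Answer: 317473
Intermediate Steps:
Z = ½ (Z = 5/10 = 5*(⅒) = ½ ≈ 0.50000)
y(U) = 2 (y(U) = (½)*4 + 0 = 2 + 0 = 2)
(122953 + 194518) + y(173) = (122953 + 194518) + 2 = 317471 + 2 = 317473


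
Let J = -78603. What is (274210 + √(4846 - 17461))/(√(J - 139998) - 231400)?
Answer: (-274210*I + 29*√15)/(3*√24289 + 231400*I) ≈ -1.185 - 0.0028797*I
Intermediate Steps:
(274210 + √(4846 - 17461))/(√(J - 139998) - 231400) = (274210 + √(4846 - 17461))/(√(-78603 - 139998) - 231400) = (274210 + √(-12615))/(√(-218601) - 231400) = (274210 + 29*I*√15)/(3*I*√24289 - 231400) = (274210 + 29*I*√15)/(-231400 + 3*I*√24289)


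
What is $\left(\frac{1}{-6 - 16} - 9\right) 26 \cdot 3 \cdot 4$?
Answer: $- \frac{31044}{11} \approx -2822.2$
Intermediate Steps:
$\left(\frac{1}{-6 - 16} - 9\right) 26 \cdot 3 \cdot 4 = \left(\frac{1}{-22} - 9\right) 26 \cdot 12 = \left(- \frac{1}{22} - 9\right) 26 \cdot 12 = \left(- \frac{199}{22}\right) 26 \cdot 12 = \left(- \frac{2587}{11}\right) 12 = - \frac{31044}{11}$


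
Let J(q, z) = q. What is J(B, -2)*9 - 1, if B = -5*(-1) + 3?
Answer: 71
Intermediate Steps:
B = 8 (B = 5 + 3 = 8)
J(B, -2)*9 - 1 = 8*9 - 1 = 72 - 1 = 71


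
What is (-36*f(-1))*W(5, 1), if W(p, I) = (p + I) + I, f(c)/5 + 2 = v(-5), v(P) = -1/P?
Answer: 2268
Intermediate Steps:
f(c) = -9 (f(c) = -10 + 5*(-1/(-5)) = -10 + 5*(-1*(-⅕)) = -10 + 5*(⅕) = -10 + 1 = -9)
W(p, I) = p + 2*I (W(p, I) = (I + p) + I = p + 2*I)
(-36*f(-1))*W(5, 1) = (-36*(-9))*(5 + 2*1) = 324*(5 + 2) = 324*7 = 2268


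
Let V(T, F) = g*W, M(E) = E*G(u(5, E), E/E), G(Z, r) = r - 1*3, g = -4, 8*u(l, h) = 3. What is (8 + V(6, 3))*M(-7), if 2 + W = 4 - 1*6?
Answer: 336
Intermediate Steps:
W = -4 (W = -2 + (4 - 1*6) = -2 + (4 - 6) = -2 - 2 = -4)
u(l, h) = 3/8 (u(l, h) = (⅛)*3 = 3/8)
G(Z, r) = -3 + r (G(Z, r) = r - 3 = -3 + r)
M(E) = -2*E (M(E) = E*(-3 + E/E) = E*(-3 + 1) = E*(-2) = -2*E)
V(T, F) = 16 (V(T, F) = -4*(-4) = 16)
(8 + V(6, 3))*M(-7) = (8 + 16)*(-2*(-7)) = 24*14 = 336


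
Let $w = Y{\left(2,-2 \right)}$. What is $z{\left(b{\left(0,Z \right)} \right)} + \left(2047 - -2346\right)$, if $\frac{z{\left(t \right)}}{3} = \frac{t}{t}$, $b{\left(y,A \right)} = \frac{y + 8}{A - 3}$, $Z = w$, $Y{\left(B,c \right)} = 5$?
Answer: $4396$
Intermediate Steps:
$w = 5$
$Z = 5$
$b{\left(y,A \right)} = \frac{8 + y}{-3 + A}$
$z{\left(t \right)} = 3$ ($z{\left(t \right)} = 3 \frac{t}{t} = 3 \cdot 1 = 3$)
$z{\left(b{\left(0,Z \right)} \right)} + \left(2047 - -2346\right) = 3 + \left(2047 - -2346\right) = 3 + \left(2047 + 2346\right) = 3 + 4393 = 4396$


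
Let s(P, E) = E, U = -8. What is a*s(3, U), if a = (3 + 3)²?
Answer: -288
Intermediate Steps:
a = 36 (a = 6² = 36)
a*s(3, U) = 36*(-8) = -288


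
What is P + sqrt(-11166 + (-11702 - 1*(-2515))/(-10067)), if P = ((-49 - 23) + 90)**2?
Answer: 324 + I*sqrt(1131520078645)/10067 ≈ 324.0 + 105.66*I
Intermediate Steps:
P = 324 (P = (-72 + 90)**2 = 18**2 = 324)
P + sqrt(-11166 + (-11702 - 1*(-2515))/(-10067)) = 324 + sqrt(-11166 + (-11702 - 1*(-2515))/(-10067)) = 324 + sqrt(-11166 + (-11702 + 2515)*(-1/10067)) = 324 + sqrt(-11166 - 9187*(-1/10067)) = 324 + sqrt(-11166 + 9187/10067) = 324 + sqrt(-112398935/10067) = 324 + I*sqrt(1131520078645)/10067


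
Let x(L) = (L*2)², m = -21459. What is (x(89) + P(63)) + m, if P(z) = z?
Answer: 10288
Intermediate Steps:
x(L) = 4*L² (x(L) = (2*L)² = 4*L²)
(x(89) + P(63)) + m = (4*89² + 63) - 21459 = (4*7921 + 63) - 21459 = (31684 + 63) - 21459 = 31747 - 21459 = 10288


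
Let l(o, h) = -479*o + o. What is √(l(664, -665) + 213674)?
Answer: I*√103718 ≈ 322.05*I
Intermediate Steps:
l(o, h) = -478*o
√(l(664, -665) + 213674) = √(-478*664 + 213674) = √(-317392 + 213674) = √(-103718) = I*√103718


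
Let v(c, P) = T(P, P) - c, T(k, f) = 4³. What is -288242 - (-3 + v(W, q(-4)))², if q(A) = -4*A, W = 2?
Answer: -291723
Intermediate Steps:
T(k, f) = 64
v(c, P) = 64 - c
-288242 - (-3 + v(W, q(-4)))² = -288242 - (-3 + (64 - 1*2))² = -288242 - (-3 + (64 - 2))² = -288242 - (-3 + 62)² = -288242 - 1*59² = -288242 - 1*3481 = -288242 - 3481 = -291723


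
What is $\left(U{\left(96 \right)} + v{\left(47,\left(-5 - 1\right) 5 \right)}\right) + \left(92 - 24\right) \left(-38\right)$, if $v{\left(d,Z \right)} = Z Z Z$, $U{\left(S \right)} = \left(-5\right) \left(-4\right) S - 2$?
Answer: $-27666$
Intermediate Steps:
$U{\left(S \right)} = -2 + 20 S$ ($U{\left(S \right)} = 20 S - 2 = -2 + 20 S$)
$v{\left(d,Z \right)} = Z^{3}$ ($v{\left(d,Z \right)} = Z^{2} Z = Z^{3}$)
$\left(U{\left(96 \right)} + v{\left(47,\left(-5 - 1\right) 5 \right)}\right) + \left(92 - 24\right) \left(-38\right) = \left(\left(-2 + 20 \cdot 96\right) + \left(\left(-5 - 1\right) 5\right)^{3}\right) + \left(92 - 24\right) \left(-38\right) = \left(\left(-2 + 1920\right) + \left(\left(-6\right) 5\right)^{3}\right) + 68 \left(-38\right) = \left(1918 + \left(-30\right)^{3}\right) - 2584 = \left(1918 - 27000\right) - 2584 = -25082 - 2584 = -27666$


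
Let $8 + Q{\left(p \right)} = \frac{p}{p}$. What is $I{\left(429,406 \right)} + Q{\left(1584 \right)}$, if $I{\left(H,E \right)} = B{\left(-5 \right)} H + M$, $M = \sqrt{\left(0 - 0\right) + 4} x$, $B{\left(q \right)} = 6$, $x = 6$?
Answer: $2579$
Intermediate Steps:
$Q{\left(p \right)} = -7$ ($Q{\left(p \right)} = -8 + \frac{p}{p} = -8 + 1 = -7$)
$M = 12$ ($M = \sqrt{\left(0 - 0\right) + 4} \cdot 6 = \sqrt{\left(0 + 0\right) + 4} \cdot 6 = \sqrt{0 + 4} \cdot 6 = \sqrt{4} \cdot 6 = 2 \cdot 6 = 12$)
$I{\left(H,E \right)} = 12 + 6 H$ ($I{\left(H,E \right)} = 6 H + 12 = 12 + 6 H$)
$I{\left(429,406 \right)} + Q{\left(1584 \right)} = \left(12 + 6 \cdot 429\right) - 7 = \left(12 + 2574\right) - 7 = 2586 - 7 = 2579$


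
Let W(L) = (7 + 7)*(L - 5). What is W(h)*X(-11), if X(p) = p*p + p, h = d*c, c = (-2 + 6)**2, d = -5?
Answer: -130900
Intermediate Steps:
c = 16 (c = 4**2 = 16)
h = -80 (h = -5*16 = -80)
W(L) = -70 + 14*L (W(L) = 14*(-5 + L) = -70 + 14*L)
X(p) = p + p**2 (X(p) = p**2 + p = p + p**2)
W(h)*X(-11) = (-70 + 14*(-80))*(-11*(1 - 11)) = (-70 - 1120)*(-11*(-10)) = -1190*110 = -130900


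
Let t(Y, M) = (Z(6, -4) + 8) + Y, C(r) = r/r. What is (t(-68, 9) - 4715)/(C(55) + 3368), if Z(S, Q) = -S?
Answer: -4781/3369 ≈ -1.4191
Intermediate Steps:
C(r) = 1
t(Y, M) = 2 + Y (t(Y, M) = (-1*6 + 8) + Y = (-6 + 8) + Y = 2 + Y)
(t(-68, 9) - 4715)/(C(55) + 3368) = ((2 - 68) - 4715)/(1 + 3368) = (-66 - 4715)/3369 = -4781*1/3369 = -4781/3369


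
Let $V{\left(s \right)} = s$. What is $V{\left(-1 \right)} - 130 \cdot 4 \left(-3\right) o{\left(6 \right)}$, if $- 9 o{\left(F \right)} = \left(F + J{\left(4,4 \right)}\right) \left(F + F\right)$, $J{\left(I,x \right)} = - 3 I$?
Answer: $12479$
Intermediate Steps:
$o{\left(F \right)} = - \frac{2 F \left(-12 + F\right)}{9}$ ($o{\left(F \right)} = - \frac{\left(F - 12\right) \left(F + F\right)}{9} = - \frac{\left(F - 12\right) 2 F}{9} = - \frac{\left(-12 + F\right) 2 F}{9} = - \frac{2 F \left(-12 + F\right)}{9}$)
$V{\left(-1 \right)} - 130 \cdot 4 \left(-3\right) o{\left(6 \right)} = -1 - 130 \cdot 4 \left(-3\right) \frac{2}{9} \cdot 6 \left(12 - 6\right) = -1 - 130 \left(- 12 \cdot \frac{2}{9} \cdot 6 \left(12 - 6\right)\right) = -1 - 130 \left(- 12 \cdot \frac{2}{9} \cdot 6 \cdot 6\right) = -1 - 130 \left(\left(-12\right) 8\right) = -1 - -12480 = -1 + 12480 = 12479$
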